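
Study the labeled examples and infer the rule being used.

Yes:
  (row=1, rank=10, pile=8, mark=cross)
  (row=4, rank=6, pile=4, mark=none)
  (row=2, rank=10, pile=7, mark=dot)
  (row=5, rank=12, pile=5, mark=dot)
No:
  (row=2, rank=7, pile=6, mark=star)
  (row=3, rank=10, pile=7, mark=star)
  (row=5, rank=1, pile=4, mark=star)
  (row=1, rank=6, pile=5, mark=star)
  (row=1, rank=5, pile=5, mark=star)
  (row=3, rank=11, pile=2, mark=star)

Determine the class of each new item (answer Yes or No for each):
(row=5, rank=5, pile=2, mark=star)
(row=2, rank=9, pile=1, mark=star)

No, No

Every 'Yes' example satisfies: mark is not star. None of the 'No' examples do.
(row=5, rank=5, pile=2, mark=star) — mark is star, hence No. (row=2, rank=9, pile=1, mark=star) — mark is star, hence No.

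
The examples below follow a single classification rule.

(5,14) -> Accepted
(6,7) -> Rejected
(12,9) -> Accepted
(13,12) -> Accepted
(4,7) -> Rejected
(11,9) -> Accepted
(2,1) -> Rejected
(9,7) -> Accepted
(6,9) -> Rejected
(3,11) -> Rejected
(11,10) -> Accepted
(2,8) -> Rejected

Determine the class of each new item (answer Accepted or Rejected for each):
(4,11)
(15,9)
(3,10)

Rejected, Accepted, Rejected

Every 'Accepted' example satisfies: sum ≥ 16. None of the 'Rejected' examples do.
(4,11): 4+11 = 15 — does not satisfy this, so Rejected.
(15,9): 15+9 = 24 — passes, so Accepted.
(3,10): 3+10 = 13 — does not satisfy this, so Rejected.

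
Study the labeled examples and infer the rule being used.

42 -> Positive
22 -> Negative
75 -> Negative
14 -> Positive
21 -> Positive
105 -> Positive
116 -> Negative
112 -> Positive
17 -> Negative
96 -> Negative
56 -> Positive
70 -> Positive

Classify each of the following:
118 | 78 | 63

Negative, Negative, Positive

The classifier is using: multiple of 7.
118: Negative (118 = 7·16 + 6). 78: Negative (78 = 7·11 + 1). 63: Positive (63 = 7·9).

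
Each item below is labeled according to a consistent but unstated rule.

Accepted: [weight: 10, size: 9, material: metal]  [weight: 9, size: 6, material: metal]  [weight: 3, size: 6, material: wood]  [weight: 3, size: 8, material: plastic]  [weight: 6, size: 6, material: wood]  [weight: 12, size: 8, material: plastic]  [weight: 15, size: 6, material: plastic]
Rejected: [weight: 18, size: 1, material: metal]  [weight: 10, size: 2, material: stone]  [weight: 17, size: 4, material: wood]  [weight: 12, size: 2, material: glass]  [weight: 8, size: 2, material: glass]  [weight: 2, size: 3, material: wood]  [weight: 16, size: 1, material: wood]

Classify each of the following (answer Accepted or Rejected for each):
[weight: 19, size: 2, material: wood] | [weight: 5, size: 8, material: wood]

Rejected, Accepted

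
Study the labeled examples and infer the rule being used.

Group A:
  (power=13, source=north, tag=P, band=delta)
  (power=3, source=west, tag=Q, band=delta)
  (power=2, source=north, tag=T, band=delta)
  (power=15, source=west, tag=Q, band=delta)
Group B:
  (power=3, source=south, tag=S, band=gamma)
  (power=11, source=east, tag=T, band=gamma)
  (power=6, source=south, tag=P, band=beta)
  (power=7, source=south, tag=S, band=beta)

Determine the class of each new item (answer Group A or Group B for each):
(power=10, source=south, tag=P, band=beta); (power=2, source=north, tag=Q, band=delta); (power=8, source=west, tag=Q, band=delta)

Group B, Group A, Group A

The common property of the 'Group A' items is: band is delta. No 'Group B' item has it.
(power=10, source=south, tag=P, band=beta): band is beta — lacks this property, so Group B. (power=2, source=north, tag=Q, band=delta): band is delta — matches, so Group A. (power=8, source=west, tag=Q, band=delta): band is delta — matches, so Group A.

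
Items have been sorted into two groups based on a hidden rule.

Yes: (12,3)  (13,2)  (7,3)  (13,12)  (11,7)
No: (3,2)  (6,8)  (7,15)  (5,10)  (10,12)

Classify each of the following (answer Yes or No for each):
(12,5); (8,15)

The rule appears to be: first > second AND sum ≥ 10.

Yes, No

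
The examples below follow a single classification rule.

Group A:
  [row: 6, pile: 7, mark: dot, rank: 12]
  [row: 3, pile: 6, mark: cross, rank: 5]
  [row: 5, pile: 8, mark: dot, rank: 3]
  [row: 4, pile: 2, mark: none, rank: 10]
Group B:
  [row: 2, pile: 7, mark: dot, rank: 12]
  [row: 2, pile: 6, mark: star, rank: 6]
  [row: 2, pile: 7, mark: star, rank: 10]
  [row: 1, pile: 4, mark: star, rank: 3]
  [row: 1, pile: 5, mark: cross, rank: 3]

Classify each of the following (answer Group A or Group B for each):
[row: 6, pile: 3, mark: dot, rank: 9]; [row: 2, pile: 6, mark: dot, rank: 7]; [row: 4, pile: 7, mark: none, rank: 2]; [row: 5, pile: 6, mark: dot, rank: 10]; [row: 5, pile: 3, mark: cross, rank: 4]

Group A, Group B, Group A, Group A, Group A

The common property of the 'Group A' items is: row ≥ 3. No 'Group B' item has it.
[row: 6, pile: 3, mark: dot, rank: 9]: row = 6, fits → Group A.
[row: 2, pile: 6, mark: dot, rank: 7]: row = 2, doesn't match → Group B.
[row: 4, pile: 7, mark: none, rank: 2]: row = 4, fits → Group A.
[row: 5, pile: 6, mark: dot, rank: 10]: row = 5, fits → Group A.
[row: 5, pile: 3, mark: cross, rank: 4]: row = 5, fits → Group A.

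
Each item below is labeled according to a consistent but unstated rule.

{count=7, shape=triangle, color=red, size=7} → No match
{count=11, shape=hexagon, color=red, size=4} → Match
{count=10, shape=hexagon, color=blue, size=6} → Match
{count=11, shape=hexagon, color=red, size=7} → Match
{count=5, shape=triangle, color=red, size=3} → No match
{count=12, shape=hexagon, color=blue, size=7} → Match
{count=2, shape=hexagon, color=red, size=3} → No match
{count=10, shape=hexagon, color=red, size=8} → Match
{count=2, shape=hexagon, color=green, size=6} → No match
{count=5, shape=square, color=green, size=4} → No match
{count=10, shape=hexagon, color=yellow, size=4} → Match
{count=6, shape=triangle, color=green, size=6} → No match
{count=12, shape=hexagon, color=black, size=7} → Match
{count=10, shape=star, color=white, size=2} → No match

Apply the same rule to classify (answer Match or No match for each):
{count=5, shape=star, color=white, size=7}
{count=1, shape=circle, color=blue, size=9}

No match, No match

Every 'Match' example satisfies: shape is hexagon AND count ≥ 5. None of the 'No match' examples do.
No match: {count=5, shape=star, color=white, size=7}, since shape is star, count = 5.
No match: {count=1, shape=circle, color=blue, size=9}, since shape is circle, count = 1.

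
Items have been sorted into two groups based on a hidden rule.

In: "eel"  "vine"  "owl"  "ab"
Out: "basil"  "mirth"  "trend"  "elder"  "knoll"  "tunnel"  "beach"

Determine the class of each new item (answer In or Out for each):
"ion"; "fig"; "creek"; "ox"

In, In, Out, In

Rule: length ≤ 4. This holds for each 'In' example and fails for each 'Out' one.
"ion" → length 3 → In. "fig" → length 3 → In. "creek" → length 5 → Out. "ox" → length 2 → In.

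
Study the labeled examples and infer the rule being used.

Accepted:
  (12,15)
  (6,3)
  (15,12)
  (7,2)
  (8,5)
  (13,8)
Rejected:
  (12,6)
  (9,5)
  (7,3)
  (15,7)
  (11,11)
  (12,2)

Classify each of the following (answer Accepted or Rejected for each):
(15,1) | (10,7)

Rejected, Accepted

The rule appears to be: sum is odd.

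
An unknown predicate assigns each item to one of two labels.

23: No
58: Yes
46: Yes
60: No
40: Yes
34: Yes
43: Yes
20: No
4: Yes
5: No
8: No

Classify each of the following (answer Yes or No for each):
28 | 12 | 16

A rule that fits every label: ≡ 1 (mod 3) — true of each 'Yes' example, false of each 'No' one.
28: 28 mod 3 = 1, fits → Yes.
12: 12 mod 3 = 0, fails this test → No.
16: 16 mod 3 = 1, fits → Yes.

Yes, No, Yes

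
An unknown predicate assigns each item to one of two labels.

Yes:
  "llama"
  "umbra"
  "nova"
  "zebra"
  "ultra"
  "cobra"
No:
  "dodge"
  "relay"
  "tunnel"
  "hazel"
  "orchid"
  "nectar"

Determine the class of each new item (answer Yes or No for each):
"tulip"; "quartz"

Comparing the two groups points to one rule — ends with 'a'.
"tulip" — ends with 'p', hence No.
"quartz" — ends with 'z', hence No.

No, No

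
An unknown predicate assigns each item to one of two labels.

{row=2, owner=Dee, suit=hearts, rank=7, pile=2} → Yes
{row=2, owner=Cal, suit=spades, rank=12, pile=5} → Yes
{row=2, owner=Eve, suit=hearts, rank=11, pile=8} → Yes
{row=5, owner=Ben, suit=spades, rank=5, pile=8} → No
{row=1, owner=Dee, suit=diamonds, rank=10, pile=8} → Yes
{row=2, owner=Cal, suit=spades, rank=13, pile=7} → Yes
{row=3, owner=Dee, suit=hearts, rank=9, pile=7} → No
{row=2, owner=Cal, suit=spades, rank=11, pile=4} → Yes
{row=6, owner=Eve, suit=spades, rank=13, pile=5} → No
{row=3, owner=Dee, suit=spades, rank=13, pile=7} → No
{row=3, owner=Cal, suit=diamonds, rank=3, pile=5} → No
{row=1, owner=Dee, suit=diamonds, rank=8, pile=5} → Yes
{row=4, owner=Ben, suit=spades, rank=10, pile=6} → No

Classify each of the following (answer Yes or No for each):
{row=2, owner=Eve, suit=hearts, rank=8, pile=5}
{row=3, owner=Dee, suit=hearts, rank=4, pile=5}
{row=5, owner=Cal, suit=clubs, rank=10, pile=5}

Yes, No, No

The common property of the 'Yes' items is: row ≤ 2. No 'No' item has it.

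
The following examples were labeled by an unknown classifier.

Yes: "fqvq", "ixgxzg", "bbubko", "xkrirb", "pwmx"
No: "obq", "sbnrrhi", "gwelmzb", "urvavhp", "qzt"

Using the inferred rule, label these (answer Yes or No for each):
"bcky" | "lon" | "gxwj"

One predicate separates the groups cleanly: even length.

Yes, No, Yes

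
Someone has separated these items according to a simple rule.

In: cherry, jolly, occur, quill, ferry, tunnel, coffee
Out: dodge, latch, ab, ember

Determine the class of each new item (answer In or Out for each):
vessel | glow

In, Out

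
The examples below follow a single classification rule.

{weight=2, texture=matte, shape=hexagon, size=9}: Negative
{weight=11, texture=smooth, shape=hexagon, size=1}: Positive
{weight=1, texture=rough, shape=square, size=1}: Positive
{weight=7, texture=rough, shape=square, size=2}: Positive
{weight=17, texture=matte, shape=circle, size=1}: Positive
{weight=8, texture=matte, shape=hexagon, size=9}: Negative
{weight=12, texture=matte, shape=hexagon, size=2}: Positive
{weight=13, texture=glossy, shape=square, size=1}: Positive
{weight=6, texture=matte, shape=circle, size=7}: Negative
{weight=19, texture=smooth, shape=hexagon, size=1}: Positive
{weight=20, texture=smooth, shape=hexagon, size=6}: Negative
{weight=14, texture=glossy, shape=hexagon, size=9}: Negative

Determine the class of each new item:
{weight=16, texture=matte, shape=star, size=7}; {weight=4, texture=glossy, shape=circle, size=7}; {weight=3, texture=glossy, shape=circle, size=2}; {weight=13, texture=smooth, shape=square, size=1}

Negative, Negative, Positive, Positive

The pattern is that an item is 'Positive' exactly when: size ≤ 2.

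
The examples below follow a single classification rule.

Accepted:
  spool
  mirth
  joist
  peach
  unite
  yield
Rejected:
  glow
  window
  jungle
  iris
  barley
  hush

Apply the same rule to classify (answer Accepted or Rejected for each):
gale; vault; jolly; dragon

Rejected, Accepted, Accepted, Rejected

The common property of the 'Accepted' items is: odd length. No 'Rejected' item has it.
gale: length 4, lacks this property → Rejected.
vault: length 5, fits → Accepted.
jolly: length 5, fits → Accepted.
dragon: length 6, lacks this property → Rejected.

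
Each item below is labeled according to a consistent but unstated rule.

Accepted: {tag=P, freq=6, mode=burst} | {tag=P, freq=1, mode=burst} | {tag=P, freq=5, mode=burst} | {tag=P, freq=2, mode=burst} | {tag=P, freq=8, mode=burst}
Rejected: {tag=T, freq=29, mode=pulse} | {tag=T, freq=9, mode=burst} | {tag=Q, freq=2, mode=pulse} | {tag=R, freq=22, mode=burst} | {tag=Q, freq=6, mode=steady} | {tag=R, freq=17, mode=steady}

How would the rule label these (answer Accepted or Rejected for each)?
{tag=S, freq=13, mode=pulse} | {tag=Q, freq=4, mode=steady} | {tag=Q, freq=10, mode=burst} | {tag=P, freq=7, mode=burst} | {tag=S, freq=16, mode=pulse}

The pattern is that an item is 'Accepted' exactly when: tag is P.
{tag=S, freq=13, mode=pulse} — tag is S, hence Rejected.
{tag=Q, freq=4, mode=steady} — tag is Q, hence Rejected.
{tag=Q, freq=10, mode=burst} — tag is Q, hence Rejected.
{tag=P, freq=7, mode=burst} — tag is P, hence Accepted.
{tag=S, freq=16, mode=pulse} — tag is S, hence Rejected.

Rejected, Rejected, Rejected, Accepted, Rejected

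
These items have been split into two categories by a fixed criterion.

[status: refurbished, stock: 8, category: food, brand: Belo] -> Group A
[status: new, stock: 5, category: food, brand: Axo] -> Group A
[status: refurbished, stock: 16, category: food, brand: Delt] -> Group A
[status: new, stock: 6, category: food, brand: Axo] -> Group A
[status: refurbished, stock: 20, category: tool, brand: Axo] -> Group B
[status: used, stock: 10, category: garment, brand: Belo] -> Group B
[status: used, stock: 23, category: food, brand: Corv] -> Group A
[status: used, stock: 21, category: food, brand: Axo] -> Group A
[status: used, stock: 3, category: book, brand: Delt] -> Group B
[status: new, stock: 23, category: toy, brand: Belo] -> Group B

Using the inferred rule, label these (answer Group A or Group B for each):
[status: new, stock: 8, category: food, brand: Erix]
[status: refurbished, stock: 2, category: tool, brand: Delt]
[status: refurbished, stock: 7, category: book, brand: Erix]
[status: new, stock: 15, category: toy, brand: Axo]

Group A, Group B, Group B, Group B

All 'Group A' examples share one property — category is food — and every 'Group B' example lacks it.
Group A: [status: new, stock: 8, category: food, brand: Erix], since category is food.
Group B: [status: refurbished, stock: 2, category: tool, brand: Delt], since category is tool.
Group B: [status: refurbished, stock: 7, category: book, brand: Erix], since category is book.
Group B: [status: new, stock: 15, category: toy, brand: Axo], since category is toy.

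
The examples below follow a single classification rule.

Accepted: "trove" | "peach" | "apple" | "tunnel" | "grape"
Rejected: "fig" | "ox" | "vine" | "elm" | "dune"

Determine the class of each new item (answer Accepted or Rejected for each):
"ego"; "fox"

Rejected, Rejected

A rule that fits every label: length ≥ 5 — true of each 'Accepted' example, false of each 'Rejected' one.
"ego": Rejected (length 3). "fox": Rejected (length 3).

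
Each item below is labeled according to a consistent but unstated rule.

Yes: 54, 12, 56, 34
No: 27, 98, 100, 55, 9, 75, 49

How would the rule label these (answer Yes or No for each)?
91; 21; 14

The simplest hypothesis consistent with all the labels is: even AND at most 56.
91: 91 is odd, 91 > 56, doesn't qualify → No.
21: 21 is odd, 21 ≤ 56, doesn't qualify → No.
14: 14 is even, 14 ≤ 56, matches → Yes.

No, No, Yes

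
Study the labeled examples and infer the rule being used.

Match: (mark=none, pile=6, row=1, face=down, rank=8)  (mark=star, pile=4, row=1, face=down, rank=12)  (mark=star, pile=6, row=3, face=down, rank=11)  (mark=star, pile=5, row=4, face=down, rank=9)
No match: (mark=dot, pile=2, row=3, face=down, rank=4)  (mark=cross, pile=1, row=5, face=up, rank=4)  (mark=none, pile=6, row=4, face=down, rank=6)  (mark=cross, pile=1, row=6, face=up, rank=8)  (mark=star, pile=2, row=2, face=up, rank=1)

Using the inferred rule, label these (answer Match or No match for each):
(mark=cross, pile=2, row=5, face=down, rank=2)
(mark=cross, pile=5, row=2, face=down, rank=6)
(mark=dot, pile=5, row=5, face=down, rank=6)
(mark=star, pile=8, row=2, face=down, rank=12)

Rule: face is down AND rank ≥ 8. This holds for each 'Match' example and fails for each 'No match' one.
(mark=cross, pile=2, row=5, face=down, rank=2): face is down, rank = 2 — does not satisfy this, so No match.
(mark=cross, pile=5, row=2, face=down, rank=6): face is down, rank = 6 — does not satisfy this, so No match.
(mark=dot, pile=5, row=5, face=down, rank=6): face is down, rank = 6 — does not satisfy this, so No match.
(mark=star, pile=8, row=2, face=down, rank=12): face is down, rank = 12 — satisfies this, so Match.

No match, No match, No match, Match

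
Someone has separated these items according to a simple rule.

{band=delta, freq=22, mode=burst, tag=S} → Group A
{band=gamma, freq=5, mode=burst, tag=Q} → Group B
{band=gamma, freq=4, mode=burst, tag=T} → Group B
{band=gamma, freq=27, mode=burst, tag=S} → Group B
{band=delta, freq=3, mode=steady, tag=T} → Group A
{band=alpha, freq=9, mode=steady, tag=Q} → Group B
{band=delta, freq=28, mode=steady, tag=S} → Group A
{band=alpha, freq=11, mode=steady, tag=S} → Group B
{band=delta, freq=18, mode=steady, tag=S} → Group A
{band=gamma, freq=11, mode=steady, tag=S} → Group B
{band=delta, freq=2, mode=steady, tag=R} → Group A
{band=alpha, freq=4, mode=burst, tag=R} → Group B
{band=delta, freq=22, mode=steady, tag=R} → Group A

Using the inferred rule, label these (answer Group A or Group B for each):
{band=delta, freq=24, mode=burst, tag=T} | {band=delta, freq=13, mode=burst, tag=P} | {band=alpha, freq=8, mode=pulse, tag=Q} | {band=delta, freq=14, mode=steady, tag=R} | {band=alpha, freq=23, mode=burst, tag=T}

Checking candidate rules against both groups, what survives is: band is delta.

Group A, Group A, Group B, Group A, Group B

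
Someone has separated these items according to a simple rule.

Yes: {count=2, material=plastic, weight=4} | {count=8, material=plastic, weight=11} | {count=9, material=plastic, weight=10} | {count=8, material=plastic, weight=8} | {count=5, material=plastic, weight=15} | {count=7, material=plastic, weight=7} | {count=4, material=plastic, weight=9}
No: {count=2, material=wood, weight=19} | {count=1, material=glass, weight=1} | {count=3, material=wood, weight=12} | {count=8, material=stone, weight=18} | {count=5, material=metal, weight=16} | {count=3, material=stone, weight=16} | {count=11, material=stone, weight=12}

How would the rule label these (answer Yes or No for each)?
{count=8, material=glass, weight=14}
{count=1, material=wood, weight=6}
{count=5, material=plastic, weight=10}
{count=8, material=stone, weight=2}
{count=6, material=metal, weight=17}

The common property of the 'Yes' items is: material is plastic. No 'No' item has it.
{count=8, material=glass, weight=14}: No (material is glass).
{count=1, material=wood, weight=6}: No (material is wood).
{count=5, material=plastic, weight=10}: Yes (material is plastic).
{count=8, material=stone, weight=2}: No (material is stone).
{count=6, material=metal, weight=17}: No (material is metal).

No, No, Yes, No, No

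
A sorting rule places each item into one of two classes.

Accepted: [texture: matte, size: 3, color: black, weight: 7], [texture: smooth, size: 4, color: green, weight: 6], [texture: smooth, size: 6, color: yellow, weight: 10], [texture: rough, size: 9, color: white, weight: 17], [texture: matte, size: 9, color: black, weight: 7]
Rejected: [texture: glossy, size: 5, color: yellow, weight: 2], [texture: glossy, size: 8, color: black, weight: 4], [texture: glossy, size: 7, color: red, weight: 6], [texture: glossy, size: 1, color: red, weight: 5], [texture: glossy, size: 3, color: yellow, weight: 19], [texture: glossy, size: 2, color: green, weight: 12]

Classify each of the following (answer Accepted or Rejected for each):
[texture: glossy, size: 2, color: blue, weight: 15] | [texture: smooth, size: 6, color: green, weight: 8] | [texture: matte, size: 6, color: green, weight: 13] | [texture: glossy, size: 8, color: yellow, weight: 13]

'Accepted' ⟺ texture is not glossy.

Rejected, Accepted, Accepted, Rejected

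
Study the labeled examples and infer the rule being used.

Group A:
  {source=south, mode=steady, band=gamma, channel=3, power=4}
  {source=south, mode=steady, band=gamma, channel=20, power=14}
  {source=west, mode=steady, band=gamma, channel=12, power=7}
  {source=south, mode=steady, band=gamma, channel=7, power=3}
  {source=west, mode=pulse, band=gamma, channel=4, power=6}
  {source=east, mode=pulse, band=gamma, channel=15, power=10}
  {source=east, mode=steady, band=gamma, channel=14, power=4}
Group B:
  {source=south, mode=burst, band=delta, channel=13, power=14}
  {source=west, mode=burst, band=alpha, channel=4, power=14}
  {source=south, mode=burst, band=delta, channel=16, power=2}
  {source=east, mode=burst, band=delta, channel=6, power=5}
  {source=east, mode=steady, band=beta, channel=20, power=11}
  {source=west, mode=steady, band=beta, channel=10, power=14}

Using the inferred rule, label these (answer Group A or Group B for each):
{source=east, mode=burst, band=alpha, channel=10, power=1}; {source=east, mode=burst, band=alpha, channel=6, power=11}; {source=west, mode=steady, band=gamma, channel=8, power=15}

Comparing the two groups points to one rule — band is gamma.
{source=east, mode=burst, band=alpha, channel=10, power=1}: band is alpha — does not fit, so Group B. {source=east, mode=burst, band=alpha, channel=6, power=11}: band is alpha — does not fit, so Group B. {source=west, mode=steady, band=gamma, channel=8, power=15}: band is gamma — has this property, so Group A.

Group B, Group B, Group A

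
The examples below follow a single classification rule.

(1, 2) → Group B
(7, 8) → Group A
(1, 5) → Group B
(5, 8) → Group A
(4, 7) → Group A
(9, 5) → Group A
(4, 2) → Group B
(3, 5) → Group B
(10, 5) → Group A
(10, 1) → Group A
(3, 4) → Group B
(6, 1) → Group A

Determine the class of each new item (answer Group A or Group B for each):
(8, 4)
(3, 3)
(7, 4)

Group A, Group B, Group A

The rule appears to be: max ≥ 6.
(8, 4) — max 8, hence Group A.
(3, 3) — max 3, hence Group B.
(7, 4) — max 7, hence Group A.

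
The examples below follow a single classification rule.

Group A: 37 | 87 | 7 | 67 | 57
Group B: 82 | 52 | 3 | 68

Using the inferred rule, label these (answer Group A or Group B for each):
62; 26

Group B, Group B

Looking at the examples, the only property every 'Group A' case has and every 'Group B' case lacks is: ends in digit 7.
62: Group B (last digit 2).
26: Group B (last digit 6).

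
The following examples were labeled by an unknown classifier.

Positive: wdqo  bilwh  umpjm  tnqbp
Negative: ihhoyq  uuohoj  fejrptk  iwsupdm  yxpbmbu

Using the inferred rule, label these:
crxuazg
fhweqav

The simplest hypothesis consistent with all the labels is: length ≤ 5.

Negative, Negative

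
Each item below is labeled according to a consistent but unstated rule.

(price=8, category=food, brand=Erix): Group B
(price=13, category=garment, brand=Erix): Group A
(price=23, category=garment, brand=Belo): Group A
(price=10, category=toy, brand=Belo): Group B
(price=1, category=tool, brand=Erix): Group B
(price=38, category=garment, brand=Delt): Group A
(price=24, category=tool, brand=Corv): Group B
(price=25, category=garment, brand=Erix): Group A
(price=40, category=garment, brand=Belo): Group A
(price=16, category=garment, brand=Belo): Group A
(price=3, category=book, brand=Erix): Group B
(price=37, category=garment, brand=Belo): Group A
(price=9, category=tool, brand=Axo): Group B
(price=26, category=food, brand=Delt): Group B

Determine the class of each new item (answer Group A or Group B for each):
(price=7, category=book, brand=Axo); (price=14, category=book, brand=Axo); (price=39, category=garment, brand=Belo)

'Group A' ⟺ category is garment.

Group B, Group B, Group A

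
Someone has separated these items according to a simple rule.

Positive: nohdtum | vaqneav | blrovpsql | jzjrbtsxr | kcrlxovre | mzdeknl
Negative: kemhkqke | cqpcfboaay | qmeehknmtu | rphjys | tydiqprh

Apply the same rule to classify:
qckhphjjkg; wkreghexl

Negative, Positive

The common property of the 'Positive' items is: odd length. No 'Negative' item has it.
Negative: qckhphjjkg, since length 10.
Positive: wkreghexl, since length 9.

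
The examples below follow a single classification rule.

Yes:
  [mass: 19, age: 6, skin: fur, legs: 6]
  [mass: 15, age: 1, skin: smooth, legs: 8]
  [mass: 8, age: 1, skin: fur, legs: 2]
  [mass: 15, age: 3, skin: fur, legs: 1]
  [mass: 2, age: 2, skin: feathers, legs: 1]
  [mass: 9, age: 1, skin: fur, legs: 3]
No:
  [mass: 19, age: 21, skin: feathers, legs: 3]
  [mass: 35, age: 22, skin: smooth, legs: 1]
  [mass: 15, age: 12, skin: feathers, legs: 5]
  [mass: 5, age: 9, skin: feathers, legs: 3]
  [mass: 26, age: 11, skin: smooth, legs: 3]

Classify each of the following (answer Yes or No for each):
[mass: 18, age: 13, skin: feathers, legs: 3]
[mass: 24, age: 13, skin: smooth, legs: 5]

No, No

The classifier is using: age ≤ 6.
[mass: 18, age: 13, skin: feathers, legs: 3]: No (age = 13). [mass: 24, age: 13, skin: smooth, legs: 5]: No (age = 13).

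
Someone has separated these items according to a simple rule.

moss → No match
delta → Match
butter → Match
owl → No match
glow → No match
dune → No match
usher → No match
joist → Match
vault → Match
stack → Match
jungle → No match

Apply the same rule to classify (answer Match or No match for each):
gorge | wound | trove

No match, No match, Match

One predicate separates the groups cleanly: contains 't'.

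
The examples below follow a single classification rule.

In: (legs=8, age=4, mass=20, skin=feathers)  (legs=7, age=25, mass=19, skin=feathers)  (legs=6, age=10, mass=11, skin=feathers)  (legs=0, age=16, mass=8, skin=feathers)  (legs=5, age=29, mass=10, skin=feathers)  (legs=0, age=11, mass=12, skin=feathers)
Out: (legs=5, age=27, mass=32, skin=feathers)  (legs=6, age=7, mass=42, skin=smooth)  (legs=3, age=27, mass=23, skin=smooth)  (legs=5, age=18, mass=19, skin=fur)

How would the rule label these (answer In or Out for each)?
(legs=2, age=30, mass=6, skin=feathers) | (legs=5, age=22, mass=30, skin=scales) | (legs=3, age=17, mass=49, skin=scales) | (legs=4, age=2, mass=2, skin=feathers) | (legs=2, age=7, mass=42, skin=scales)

A rule that fits every label: skin is feathers AND mass ≤ 20 — true of each 'In' example, false of each 'Out' one.
(legs=2, age=30, mass=6, skin=feathers) — skin is feathers, mass = 6, hence In.
(legs=5, age=22, mass=30, skin=scales) — skin is scales, mass = 30, hence Out.
(legs=3, age=17, mass=49, skin=scales) — skin is scales, mass = 49, hence Out.
(legs=4, age=2, mass=2, skin=feathers) — skin is feathers, mass = 2, hence In.
(legs=2, age=7, mass=42, skin=scales) — skin is scales, mass = 42, hence Out.

In, Out, Out, In, Out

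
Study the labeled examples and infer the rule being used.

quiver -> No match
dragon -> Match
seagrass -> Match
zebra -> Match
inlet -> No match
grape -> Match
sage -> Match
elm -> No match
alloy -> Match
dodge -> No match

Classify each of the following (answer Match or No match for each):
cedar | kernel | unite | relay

Match, No match, No match, Match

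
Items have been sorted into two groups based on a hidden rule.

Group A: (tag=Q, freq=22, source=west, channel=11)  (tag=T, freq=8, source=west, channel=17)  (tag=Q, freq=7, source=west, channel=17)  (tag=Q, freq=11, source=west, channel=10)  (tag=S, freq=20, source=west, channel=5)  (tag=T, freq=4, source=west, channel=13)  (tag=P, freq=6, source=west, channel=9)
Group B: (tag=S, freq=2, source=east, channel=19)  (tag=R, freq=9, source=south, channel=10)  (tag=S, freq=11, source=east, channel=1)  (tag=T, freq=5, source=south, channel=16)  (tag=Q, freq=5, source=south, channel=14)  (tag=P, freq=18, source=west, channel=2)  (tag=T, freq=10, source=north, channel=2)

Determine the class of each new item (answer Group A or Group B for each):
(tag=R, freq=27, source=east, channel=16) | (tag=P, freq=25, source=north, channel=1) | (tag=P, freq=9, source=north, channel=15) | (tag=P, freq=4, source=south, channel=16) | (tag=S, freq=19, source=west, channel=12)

Group B, Group B, Group B, Group B, Group A

'Group A' ⟺ source is west AND channel ≥ 5.
Group B: (tag=R, freq=27, source=east, channel=16), since source is east, channel = 16.
Group B: (tag=P, freq=25, source=north, channel=1), since source is north, channel = 1.
Group B: (tag=P, freq=9, source=north, channel=15), since source is north, channel = 15.
Group B: (tag=P, freq=4, source=south, channel=16), since source is south, channel = 16.
Group A: (tag=S, freq=19, source=west, channel=12), since source is west, channel = 12.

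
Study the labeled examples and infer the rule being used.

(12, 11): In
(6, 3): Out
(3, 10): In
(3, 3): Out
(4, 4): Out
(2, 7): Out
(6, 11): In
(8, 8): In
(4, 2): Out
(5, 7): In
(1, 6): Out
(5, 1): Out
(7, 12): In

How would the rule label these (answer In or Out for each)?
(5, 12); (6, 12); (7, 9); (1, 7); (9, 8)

In, In, In, Out, In

The common property of the 'In' items is: sum ≥ 12. No 'Out' item has it.
(5, 12) — 5+12 = 17, hence In.
(6, 12) — 6+12 = 18, hence In.
(7, 9) — 7+9 = 16, hence In.
(1, 7) — 1+7 = 8, hence Out.
(9, 8) — 9+8 = 17, hence In.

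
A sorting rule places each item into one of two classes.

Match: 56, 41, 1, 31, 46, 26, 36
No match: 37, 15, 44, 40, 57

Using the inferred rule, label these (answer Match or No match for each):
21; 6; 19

Match, Match, No match

A rule that fits every label: ≡ 1 (mod 5) — true of each 'Match' example, false of each 'No match' one.
21: Match (21 mod 5 = 1). 6: Match (6 mod 5 = 1). 19: No match (19 mod 5 = 4).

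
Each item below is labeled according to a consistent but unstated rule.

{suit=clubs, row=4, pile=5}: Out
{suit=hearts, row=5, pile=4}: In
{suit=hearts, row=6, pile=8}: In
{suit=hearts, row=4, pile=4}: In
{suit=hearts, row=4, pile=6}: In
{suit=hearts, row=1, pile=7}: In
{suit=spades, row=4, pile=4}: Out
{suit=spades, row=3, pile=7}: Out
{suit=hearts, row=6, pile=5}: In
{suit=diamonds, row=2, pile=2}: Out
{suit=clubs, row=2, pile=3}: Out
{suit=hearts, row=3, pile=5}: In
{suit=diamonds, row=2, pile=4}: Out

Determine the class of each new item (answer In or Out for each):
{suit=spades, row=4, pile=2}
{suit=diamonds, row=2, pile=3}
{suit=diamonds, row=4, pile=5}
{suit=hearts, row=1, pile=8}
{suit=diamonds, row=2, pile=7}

Out, Out, Out, In, Out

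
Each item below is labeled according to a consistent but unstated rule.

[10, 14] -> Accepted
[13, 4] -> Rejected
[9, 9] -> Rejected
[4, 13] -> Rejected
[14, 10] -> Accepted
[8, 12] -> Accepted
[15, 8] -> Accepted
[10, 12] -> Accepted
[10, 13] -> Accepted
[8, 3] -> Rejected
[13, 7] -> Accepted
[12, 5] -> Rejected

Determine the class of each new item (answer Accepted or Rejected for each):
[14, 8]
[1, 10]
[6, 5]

Accepted, Rejected, Rejected

The classifier is using: sum ≥ 20.
[14, 8] — 14+8 = 22, hence Accepted. [1, 10] — 1+10 = 11, hence Rejected. [6, 5] — 6+5 = 11, hence Rejected.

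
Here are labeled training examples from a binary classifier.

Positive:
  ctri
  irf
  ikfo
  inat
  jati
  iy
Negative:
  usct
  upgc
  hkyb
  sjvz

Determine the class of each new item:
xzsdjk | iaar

Negative, Positive

Looking at the examples, the only property every 'Positive' case has and every 'Negative' case lacks is: contains 'i'.
xzsdjk: no 'i', does not satisfy this → Negative.
iaar: has 'i', checks out → Positive.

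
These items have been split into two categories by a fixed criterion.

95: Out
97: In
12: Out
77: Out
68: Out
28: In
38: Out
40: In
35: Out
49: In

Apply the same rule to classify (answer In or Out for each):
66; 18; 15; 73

Out, Out, Out, In

The rule appears to be: ≡ 1 (mod 3).
66 → 66 mod 3 = 0 → Out.
18 → 18 mod 3 = 0 → Out.
15 → 15 mod 3 = 0 → Out.
73 → 73 mod 3 = 1 → In.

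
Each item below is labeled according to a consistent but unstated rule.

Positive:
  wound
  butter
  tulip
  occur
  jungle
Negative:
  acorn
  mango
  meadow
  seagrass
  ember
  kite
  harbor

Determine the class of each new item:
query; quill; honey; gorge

The rule appears to be: contains 'u'.
query: Positive (has 'u'). quill: Positive (has 'u'). honey: Negative (no 'u'). gorge: Negative (no 'u').

Positive, Positive, Negative, Negative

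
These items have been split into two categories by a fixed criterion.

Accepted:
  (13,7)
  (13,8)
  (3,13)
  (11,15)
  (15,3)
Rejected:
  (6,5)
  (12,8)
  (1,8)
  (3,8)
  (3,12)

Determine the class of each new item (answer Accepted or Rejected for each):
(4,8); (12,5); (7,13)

The common property of the 'Accepted' items is: max ≥ 13. No 'Rejected' item has it.
(4,8): Rejected (max 8).
(12,5): Rejected (max 12).
(7,13): Accepted (max 13).

Rejected, Rejected, Accepted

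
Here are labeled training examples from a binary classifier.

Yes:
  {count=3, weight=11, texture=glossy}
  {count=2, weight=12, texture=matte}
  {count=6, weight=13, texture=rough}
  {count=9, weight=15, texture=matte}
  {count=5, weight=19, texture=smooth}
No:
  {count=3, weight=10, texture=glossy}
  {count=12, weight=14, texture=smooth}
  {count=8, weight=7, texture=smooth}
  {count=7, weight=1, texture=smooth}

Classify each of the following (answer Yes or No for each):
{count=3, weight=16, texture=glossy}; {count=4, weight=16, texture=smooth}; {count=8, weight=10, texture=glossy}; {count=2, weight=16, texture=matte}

'Yes' ⟺ weight ≥ 11 AND count ≤ 9.

Yes, Yes, No, Yes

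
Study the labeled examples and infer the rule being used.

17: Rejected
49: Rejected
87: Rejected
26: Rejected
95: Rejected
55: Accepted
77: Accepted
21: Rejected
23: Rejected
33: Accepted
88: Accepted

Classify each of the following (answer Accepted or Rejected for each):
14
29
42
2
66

Rejected, Rejected, Rejected, Rejected, Accepted

The distinguishing property — multiple of 11 — holds for all the 'Accepted' cases and none of the 'Rejected' cases.
14: Rejected (14 = 11·1 + 3). 29: Rejected (29 = 11·2 + 7). 42: Rejected (42 = 11·3 + 9). 2: Rejected (2 = 11·0 + 2). 66: Accepted (66 = 11·6).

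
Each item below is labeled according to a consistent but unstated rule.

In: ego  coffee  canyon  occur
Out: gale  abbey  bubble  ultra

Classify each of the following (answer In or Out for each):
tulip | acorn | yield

Out, In, Out

The distinguishing property — contains 'o' — holds for all the 'In' cases and none of the 'Out' cases.
tulip: Out (no 'o').
acorn: In (has 'o').
yield: Out (no 'o').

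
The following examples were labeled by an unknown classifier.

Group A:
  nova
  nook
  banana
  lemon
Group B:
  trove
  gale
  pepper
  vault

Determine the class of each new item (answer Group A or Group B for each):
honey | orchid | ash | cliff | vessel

Group A, Group B, Group B, Group B, Group B

One predicate separates the groups cleanly: contains 'n'.
honey: Group A (has 'n').
orchid: Group B (no 'n').
ash: Group B (no 'n').
cliff: Group B (no 'n').
vessel: Group B (no 'n').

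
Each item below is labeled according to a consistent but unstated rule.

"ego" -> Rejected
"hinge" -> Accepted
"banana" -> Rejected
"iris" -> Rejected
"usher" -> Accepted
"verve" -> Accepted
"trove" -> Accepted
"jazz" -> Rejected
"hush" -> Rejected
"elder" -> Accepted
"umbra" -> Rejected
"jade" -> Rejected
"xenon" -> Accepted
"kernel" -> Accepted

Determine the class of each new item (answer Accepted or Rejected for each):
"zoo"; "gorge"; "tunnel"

Every 'Accepted' example satisfies: length ≥ 5 AND contains 'e'. None of the 'Rejected' examples do.
"zoo" — length 3, no 'e', hence Rejected.
"gorge" — length 5, has 'e', hence Accepted.
"tunnel" — length 6, has 'e', hence Accepted.

Rejected, Accepted, Accepted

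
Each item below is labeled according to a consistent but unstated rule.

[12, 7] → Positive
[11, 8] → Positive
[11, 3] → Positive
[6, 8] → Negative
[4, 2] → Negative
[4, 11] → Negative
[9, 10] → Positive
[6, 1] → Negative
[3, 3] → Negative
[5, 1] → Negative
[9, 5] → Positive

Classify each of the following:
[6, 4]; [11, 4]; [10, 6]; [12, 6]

Negative, Positive, Positive, Positive

One predicate separates the groups cleanly: first ≥ 7.
[6, 4]: first 6 — doesn't qualify, so Negative.
[11, 4]: first 11 — checks out, so Positive.
[10, 6]: first 10 — checks out, so Positive.
[12, 6]: first 12 — checks out, so Positive.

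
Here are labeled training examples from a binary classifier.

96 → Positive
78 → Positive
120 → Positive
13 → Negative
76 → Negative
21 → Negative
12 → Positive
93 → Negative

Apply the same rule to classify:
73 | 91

Negative, Negative

The classifier is using: multiple of 6.
73: 73 = 6·12 + 1 — fails this test, so Negative.
91: 91 = 6·15 + 1 — fails this test, so Negative.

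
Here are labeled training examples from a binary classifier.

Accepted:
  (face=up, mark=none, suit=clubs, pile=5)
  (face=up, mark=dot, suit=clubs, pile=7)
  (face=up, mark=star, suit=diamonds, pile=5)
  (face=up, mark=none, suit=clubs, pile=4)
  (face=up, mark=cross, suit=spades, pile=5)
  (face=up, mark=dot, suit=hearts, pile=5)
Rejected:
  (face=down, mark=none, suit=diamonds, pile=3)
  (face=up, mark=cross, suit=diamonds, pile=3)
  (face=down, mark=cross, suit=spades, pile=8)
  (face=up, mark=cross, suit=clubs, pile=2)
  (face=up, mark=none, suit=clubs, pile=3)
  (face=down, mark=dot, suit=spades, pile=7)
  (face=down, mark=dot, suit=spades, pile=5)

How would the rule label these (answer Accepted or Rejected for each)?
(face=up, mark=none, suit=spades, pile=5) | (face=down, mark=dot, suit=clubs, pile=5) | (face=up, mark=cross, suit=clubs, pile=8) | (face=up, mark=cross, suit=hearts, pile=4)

Accepted, Rejected, Accepted, Accepted

The common property of the 'Accepted' items is: face is up AND pile ≥ 4. No 'Rejected' item has it.
(face=up, mark=none, suit=spades, pile=5) — face is up, pile = 5, hence Accepted. (face=down, mark=dot, suit=clubs, pile=5) — face is down, pile = 5, hence Rejected. (face=up, mark=cross, suit=clubs, pile=8) — face is up, pile = 8, hence Accepted. (face=up, mark=cross, suit=hearts, pile=4) — face is up, pile = 4, hence Accepted.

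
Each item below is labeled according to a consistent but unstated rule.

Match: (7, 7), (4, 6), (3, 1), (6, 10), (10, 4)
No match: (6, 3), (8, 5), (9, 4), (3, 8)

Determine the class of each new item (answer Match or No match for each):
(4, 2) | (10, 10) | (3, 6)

Match, Match, No match

Comparing the two groups points to one rule — sum is even.
Match: (4, 2), since 4+2 = 6. Match: (10, 10), since 10+10 = 20. No match: (3, 6), since 3+6 = 9.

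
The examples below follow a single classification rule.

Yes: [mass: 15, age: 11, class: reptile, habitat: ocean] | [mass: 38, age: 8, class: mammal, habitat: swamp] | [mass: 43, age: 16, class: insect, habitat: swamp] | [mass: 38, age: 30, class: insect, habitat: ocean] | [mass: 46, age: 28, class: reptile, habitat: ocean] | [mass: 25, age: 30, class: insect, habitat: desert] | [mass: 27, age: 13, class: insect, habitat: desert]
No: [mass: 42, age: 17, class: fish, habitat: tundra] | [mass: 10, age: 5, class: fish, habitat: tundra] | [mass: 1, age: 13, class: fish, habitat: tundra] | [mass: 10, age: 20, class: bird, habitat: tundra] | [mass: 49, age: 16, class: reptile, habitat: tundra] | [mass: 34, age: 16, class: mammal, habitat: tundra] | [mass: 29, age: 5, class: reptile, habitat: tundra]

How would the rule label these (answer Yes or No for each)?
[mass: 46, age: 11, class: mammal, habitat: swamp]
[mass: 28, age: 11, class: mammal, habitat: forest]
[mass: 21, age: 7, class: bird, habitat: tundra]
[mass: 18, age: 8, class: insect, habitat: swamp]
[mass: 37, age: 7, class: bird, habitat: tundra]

Yes, Yes, No, Yes, No

One predicate separates the groups cleanly: habitat is not tundra.
Yes: [mass: 46, age: 11, class: mammal, habitat: swamp], since habitat is swamp. Yes: [mass: 28, age: 11, class: mammal, habitat: forest], since habitat is forest. No: [mass: 21, age: 7, class: bird, habitat: tundra], since habitat is tundra. Yes: [mass: 18, age: 8, class: insect, habitat: swamp], since habitat is swamp. No: [mass: 37, age: 7, class: bird, habitat: tundra], since habitat is tundra.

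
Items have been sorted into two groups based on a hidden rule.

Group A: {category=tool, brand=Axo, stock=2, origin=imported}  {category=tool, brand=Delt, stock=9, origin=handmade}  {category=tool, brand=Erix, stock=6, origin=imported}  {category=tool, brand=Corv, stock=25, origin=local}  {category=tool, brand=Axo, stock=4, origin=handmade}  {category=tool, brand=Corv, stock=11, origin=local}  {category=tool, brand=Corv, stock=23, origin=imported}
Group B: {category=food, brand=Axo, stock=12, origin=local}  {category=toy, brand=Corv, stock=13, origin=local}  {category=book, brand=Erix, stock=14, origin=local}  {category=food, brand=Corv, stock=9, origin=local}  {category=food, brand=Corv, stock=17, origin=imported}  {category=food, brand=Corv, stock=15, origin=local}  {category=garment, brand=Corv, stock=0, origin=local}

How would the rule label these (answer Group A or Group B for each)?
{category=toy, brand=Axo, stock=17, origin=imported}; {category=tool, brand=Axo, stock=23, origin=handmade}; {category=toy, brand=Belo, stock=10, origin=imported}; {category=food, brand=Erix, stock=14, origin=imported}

One predicate separates the groups cleanly: category is tool.

Group B, Group A, Group B, Group B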